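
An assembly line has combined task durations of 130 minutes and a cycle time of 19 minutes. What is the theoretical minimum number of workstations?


Formula: N_min = ceil(Sum of Task Times / Cycle Time)
N_min = ceil(130 min / 19 min) = ceil(6.8421)
N_min = 7 stations

7


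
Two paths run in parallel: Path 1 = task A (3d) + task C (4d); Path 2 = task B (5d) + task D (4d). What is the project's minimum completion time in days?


Path 1 = 3 + 4 = 7 days
Path 2 = 5 + 4 = 9 days
Duration = max(7, 9) = 9 days

9 days


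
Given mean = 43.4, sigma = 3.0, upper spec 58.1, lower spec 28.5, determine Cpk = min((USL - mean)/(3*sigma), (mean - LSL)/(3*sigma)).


Cpu = (58.1 - 43.4) / (3 * 3.0) = 1.63
Cpl = (43.4 - 28.5) / (3 * 3.0) = 1.66
Cpk = min(1.63, 1.66) = 1.63

1.63


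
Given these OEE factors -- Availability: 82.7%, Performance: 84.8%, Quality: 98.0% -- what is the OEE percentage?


Formula: OEE = Availability * Performance * Quality / 10000
A * P = 82.7% * 84.8% / 100 = 70.13%
OEE = 70.13% * 98.0% / 100 = 68.7%

68.7%


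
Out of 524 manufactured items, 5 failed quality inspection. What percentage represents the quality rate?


Formula: Quality Rate = Good Pieces / Total Pieces * 100
Good pieces = 524 - 5 = 519
QR = 519 / 524 * 100 = 99.0%

99.0%


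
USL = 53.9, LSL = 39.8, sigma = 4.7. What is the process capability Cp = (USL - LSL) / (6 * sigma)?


Cp = (53.9 - 39.8) / (6 * 4.7)

0.5


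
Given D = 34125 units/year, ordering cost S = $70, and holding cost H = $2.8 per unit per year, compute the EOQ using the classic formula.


Formula: EOQ = sqrt(2 * D * S / H)
Numerator: 2 * 34125 * 70 = 4777500
2DS/H = 4777500 / 2.8 = 1706250.0
EOQ = sqrt(1706250.0) = 1306.2 units

1306.2 units


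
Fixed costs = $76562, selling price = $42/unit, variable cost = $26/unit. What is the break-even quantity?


Formula: BEQ = Fixed Costs / (Price - Variable Cost)
Contribution margin = $42 - $26 = $16/unit
BEQ = ceil($76562 / $16/unit) = ceil(4785.12) = 4786 units

4786 units


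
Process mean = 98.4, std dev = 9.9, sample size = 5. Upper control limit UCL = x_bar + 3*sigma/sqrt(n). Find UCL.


UCL = 98.4 + 3 * 9.9 / sqrt(5)

111.68


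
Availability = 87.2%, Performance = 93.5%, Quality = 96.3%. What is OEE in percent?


Formula: OEE = Availability * Performance * Quality / 10000
A * P = 87.2% * 93.5% / 100 = 81.53%
OEE = 81.53% * 96.3% / 100 = 78.5%

78.5%


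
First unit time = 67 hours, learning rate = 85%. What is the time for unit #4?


Formula: T_n = T_1 * (learning_rate)^(log2(n)) where learning_rate = rate/100
Doublings = log2(4) = 2
T_n = 67 * 0.85^2
T_n = 67 * 0.7225 = 48.4 hours

48.4 hours


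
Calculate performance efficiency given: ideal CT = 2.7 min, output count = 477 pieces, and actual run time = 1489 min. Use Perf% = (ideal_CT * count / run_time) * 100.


Formula: Performance = (Ideal CT * Total Count) / Run Time * 100
Ideal output time = 2.7 * 477 = 1287.9 min
Performance = 1287.9 / 1489 * 100 = 86.5%

86.5%


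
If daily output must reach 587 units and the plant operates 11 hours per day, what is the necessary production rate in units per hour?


Formula: Production Rate = Daily Demand / Available Hours
Rate = 587 units/day / 11 hours/day
Rate = 53.4 units/hour

53.4 units/hour


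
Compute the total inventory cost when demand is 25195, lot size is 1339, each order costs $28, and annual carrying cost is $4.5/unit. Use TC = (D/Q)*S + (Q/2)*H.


TC = 25195/1339 * 28 + 1339/2 * 4.5

$3539.61


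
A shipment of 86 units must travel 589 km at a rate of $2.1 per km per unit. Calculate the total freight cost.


TC = dist * cost * units = 589 * 2.1 * 86 = $106373.40

$106373.40


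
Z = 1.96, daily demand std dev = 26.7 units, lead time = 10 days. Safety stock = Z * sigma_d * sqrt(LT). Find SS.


Formula: SS = z * sigma_d * sqrt(LT)
sqrt(LT) = sqrt(10) = 3.1623
SS = 1.96 * 26.7 * 3.1623
SS = 165.5 units

165.5 units


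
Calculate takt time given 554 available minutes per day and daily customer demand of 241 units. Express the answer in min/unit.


Formula: Takt Time = Available Production Time / Customer Demand
Takt = 554 min/day / 241 units/day
Takt = 2.3 min/unit

2.3 min/unit


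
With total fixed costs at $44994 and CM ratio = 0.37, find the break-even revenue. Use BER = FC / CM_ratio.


Formula: BER = Fixed Costs / Contribution Margin Ratio
BER = $44994 / 0.37
BER = $121605.41 (to the nearest cent)

$121605.41


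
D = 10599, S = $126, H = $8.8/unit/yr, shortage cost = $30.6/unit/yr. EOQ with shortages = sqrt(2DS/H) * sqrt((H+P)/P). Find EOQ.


Formula: EOQ* = sqrt(2DS/H) * sqrt((H+P)/P)
Base EOQ = sqrt(2*10599*126/8.8) = 550.92 units
Correction = sqrt((8.8+30.6)/30.6) = 1.13472
EOQ* = 550.92 * 1.13472 = 625.1 units

625.1 units


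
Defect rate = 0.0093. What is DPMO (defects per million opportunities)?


DPMO = defect_rate * 1000000 = 0.0093 * 1000000

9300


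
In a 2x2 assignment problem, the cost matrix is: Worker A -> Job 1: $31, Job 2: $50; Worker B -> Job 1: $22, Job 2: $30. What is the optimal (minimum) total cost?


Option 1: A->1 + B->2 = $31 + $30 = $61
Option 2: A->2 + B->1 = $50 + $22 = $72
Min cost = min($61, $72) = $61

$61


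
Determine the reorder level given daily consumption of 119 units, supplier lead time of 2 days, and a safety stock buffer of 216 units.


Formula: ROP = (Daily Demand * Lead Time) + Safety Stock
Demand during lead time = 119 * 2 = 238 units
ROP = 238 + 216 = 454 units

454 units


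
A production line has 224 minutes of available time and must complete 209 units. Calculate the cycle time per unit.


Formula: CT = Available Time / Number of Units
CT = 224 min / 209 units
CT = 1.07 min/unit

1.07 min/unit


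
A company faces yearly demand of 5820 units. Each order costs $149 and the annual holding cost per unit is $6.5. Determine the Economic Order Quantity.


Formula: EOQ = sqrt(2 * D * S / H)
Numerator: 2 * 5820 * 149 = 1734360
2DS/H = 1734360 / 6.5 = 266824.6
EOQ = sqrt(266824.6) = 516.6 units

516.6 units


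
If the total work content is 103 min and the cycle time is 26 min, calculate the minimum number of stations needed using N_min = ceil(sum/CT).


Formula: N_min = ceil(Sum of Task Times / Cycle Time)
N_min = ceil(103 min / 26 min) = ceil(3.9615)
N_min = 4 stations

4


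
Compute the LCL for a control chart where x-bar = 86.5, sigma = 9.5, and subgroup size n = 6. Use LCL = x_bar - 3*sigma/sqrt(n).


LCL = 86.5 - 3 * 9.5 / sqrt(6)

74.86


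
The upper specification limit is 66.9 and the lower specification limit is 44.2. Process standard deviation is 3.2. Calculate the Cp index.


Cp = (66.9 - 44.2) / (6 * 3.2)

1.18


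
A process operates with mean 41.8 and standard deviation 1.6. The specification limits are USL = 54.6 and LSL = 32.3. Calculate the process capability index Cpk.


Cpu = (54.6 - 41.8) / (3 * 1.6) = 2.67
Cpl = (41.8 - 32.3) / (3 * 1.6) = 1.98
Cpk = min(2.67, 1.98) = 1.98

1.98


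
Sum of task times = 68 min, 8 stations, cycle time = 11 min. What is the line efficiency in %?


Formula: Efficiency = Sum of Task Times / (N_stations * CT) * 100
Total station capacity = 8 stations * 11 min = 88 min
Efficiency = 68 / 88 * 100 = 77.3%

77.3%


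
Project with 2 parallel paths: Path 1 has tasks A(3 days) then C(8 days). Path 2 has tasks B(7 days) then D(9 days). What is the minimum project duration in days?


Path 1 = 3 + 8 = 11 days
Path 2 = 7 + 9 = 16 days
Duration = max(11, 16) = 16 days

16 days


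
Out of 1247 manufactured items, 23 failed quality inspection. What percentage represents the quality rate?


Formula: Quality Rate = Good Pieces / Total Pieces * 100
Good pieces = 1247 - 23 = 1224
QR = 1224 / 1247 * 100 = 98.2%

98.2%


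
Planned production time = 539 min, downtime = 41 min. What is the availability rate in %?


Formula: Availability = (Planned Time - Downtime) / Planned Time * 100
Uptime = 539 - 41 = 498 min
Availability = 498 / 539 * 100 = 92.4%

92.4%


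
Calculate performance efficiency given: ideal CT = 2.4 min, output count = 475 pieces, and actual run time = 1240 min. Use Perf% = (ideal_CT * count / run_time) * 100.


Formula: Performance = (Ideal CT * Total Count) / Run Time * 100
Ideal output time = 2.4 * 475 = 1140.0 min
Performance = 1140.0 / 1240 * 100 = 91.9%

91.9%


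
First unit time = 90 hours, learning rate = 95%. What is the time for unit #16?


Formula: T_n = T_1 * (learning_rate)^(log2(n)) where learning_rate = rate/100
Doublings = log2(16) = 4
T_n = 90 * 0.95^4
T_n = 90 * 0.8145 = 73.3 hours

73.3 hours


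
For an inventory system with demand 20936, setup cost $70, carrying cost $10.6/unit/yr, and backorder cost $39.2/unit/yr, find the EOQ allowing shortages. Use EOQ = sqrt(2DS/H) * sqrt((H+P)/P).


Formula: EOQ* = sqrt(2DS/H) * sqrt((H+P)/P)
Base EOQ = sqrt(2*20936*70/10.6) = 525.85 units
Correction = sqrt((10.6+39.2)/39.2) = 1.12712
EOQ* = 525.85 * 1.12712 = 592.7 units

592.7 units


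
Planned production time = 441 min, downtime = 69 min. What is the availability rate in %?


Formula: Availability = (Planned Time - Downtime) / Planned Time * 100
Uptime = 441 - 69 = 372 min
Availability = 372 / 441 * 100 = 84.4%

84.4%


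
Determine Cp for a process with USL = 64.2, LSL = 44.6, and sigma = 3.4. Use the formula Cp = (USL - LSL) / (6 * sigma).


Cp = (64.2 - 44.6) / (6 * 3.4)

0.96


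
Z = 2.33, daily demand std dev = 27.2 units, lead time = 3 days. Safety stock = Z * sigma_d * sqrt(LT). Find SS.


Formula: SS = z * sigma_d * sqrt(LT)
sqrt(LT) = sqrt(3) = 1.7321
SS = 2.33 * 27.2 * 1.7321
SS = 109.8 units

109.8 units


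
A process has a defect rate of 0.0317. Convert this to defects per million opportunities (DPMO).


DPMO = defect_rate * 1000000 = 0.0317 * 1000000

31700


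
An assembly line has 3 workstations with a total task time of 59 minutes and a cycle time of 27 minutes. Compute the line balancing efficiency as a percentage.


Formula: Efficiency = Sum of Task Times / (N_stations * CT) * 100
Total station capacity = 3 stations * 27 min = 81 min
Efficiency = 59 / 81 * 100 = 72.8%

72.8%


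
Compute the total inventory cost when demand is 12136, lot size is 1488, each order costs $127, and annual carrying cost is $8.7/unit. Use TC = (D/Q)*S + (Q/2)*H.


TC = 12136/1488 * 127 + 1488/2 * 8.7

$7508.60


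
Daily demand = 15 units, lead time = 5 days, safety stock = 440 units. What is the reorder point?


Formula: ROP = (Daily Demand * Lead Time) + Safety Stock
Demand during lead time = 15 * 5 = 75 units
ROP = 75 + 440 = 515 units

515 units


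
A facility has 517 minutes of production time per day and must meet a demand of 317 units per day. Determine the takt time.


Formula: Takt Time = Available Production Time / Customer Demand
Takt = 517 min/day / 317 units/day
Takt = 1.63 min/unit

1.63 min/unit


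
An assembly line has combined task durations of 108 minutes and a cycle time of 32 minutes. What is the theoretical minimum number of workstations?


Formula: N_min = ceil(Sum of Task Times / Cycle Time)
N_min = ceil(108 min / 32 min) = ceil(3.375)
N_min = 4 stations

4


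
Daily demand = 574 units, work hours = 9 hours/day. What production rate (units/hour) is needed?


Formula: Production Rate = Daily Demand / Available Hours
Rate = 574 units/day / 9 hours/day
Rate = 63.8 units/hour

63.8 units/hour


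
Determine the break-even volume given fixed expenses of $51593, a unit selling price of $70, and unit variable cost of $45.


Formula: BEQ = Fixed Costs / (Price - Variable Cost)
Contribution margin = $70 - $45 = $25/unit
BEQ = ceil($51593 / $25/unit) = ceil(2063.72) = 2064 units

2064 units


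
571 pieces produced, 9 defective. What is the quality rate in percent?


Formula: Quality Rate = Good Pieces / Total Pieces * 100
Good pieces = 571 - 9 = 562
QR = 562 / 571 * 100 = 98.4%

98.4%


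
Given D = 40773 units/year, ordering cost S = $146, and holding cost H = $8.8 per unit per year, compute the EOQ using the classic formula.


Formula: EOQ = sqrt(2 * D * S / H)
Numerator: 2 * 40773 * 146 = 11905716
2DS/H = 11905716 / 8.8 = 1352922.3
EOQ = sqrt(1352922.3) = 1163.2 units

1163.2 units


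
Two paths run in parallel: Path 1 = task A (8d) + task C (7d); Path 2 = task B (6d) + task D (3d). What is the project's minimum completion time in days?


Path 1 = 8 + 7 = 15 days
Path 2 = 6 + 3 = 9 days
Duration = max(15, 9) = 15 days

15 days


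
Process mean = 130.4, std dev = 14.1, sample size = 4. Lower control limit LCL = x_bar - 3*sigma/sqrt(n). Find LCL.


LCL = 130.4 - 3 * 14.1 / sqrt(4)

109.25


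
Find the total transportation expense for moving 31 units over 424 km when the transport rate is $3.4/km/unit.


TC = dist * cost * units = 424 * 3.4 * 31 = $44689.60

$44689.60


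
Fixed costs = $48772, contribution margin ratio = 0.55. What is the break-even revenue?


Formula: BER = Fixed Costs / Contribution Margin Ratio
BER = $48772 / 0.55
BER = $88676.36 (to the nearest cent)

$88676.36


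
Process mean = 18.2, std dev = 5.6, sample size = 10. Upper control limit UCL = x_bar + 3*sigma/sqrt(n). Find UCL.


UCL = 18.2 + 3 * 5.6 / sqrt(10)

23.51


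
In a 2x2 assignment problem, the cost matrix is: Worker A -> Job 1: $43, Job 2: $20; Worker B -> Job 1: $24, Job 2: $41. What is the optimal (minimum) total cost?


Option 1: A->1 + B->2 = $43 + $41 = $84
Option 2: A->2 + B->1 = $20 + $24 = $44
Min cost = min($84, $44) = $44

$44


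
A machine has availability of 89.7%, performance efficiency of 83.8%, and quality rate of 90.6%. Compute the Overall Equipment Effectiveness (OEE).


Formula: OEE = Availability * Performance * Quality / 10000
A * P = 89.7% * 83.8% / 100 = 75.17%
OEE = 75.17% * 90.6% / 100 = 68.1%

68.1%


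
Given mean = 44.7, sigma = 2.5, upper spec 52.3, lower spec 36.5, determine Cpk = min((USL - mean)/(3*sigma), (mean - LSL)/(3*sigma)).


Cpu = (52.3 - 44.7) / (3 * 2.5) = 1.01
Cpl = (44.7 - 36.5) / (3 * 2.5) = 1.09
Cpk = min(1.01, 1.09) = 1.01

1.01


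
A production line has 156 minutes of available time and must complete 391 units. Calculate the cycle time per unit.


Formula: CT = Available Time / Number of Units
CT = 156 min / 391 units
CT = 0.4 min/unit

0.4 min/unit


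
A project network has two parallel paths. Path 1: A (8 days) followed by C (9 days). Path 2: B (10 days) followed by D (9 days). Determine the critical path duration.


Path 1 = 8 + 9 = 17 days
Path 2 = 10 + 9 = 19 days
Duration = max(17, 19) = 19 days

19 days


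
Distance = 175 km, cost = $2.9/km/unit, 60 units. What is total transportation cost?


TC = dist * cost * units = 175 * 2.9 * 60 = $30450.00

$30450.00


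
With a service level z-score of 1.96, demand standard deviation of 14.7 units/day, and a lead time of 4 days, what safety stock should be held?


Formula: SS = z * sigma_d * sqrt(LT)
sqrt(LT) = sqrt(4) = 2.0
SS = 1.96 * 14.7 * 2.0
SS = 57.6 units

57.6 units


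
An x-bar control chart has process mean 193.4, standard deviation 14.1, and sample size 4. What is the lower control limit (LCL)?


LCL = 193.4 - 3 * 14.1 / sqrt(4)

172.25


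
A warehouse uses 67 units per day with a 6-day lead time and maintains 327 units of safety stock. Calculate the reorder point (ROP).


Formula: ROP = (Daily Demand * Lead Time) + Safety Stock
Demand during lead time = 67 * 6 = 402 units
ROP = 402 + 327 = 729 units

729 units


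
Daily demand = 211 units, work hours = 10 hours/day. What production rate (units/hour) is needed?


Formula: Production Rate = Daily Demand / Available Hours
Rate = 211 units/day / 10 hours/day
Rate = 21.1 units/hour

21.1 units/hour


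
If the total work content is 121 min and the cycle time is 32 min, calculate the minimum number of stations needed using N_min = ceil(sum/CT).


Formula: N_min = ceil(Sum of Task Times / Cycle Time)
N_min = ceil(121 min / 32 min) = ceil(3.7812)
N_min = 4 stations

4


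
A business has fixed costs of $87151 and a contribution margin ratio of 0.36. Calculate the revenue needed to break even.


Formula: BER = Fixed Costs / Contribution Margin Ratio
BER = $87151 / 0.36
BER = $242086.11 (to the nearest cent)

$242086.11


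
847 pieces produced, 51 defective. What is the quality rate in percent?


Formula: Quality Rate = Good Pieces / Total Pieces * 100
Good pieces = 847 - 51 = 796
QR = 796 / 847 * 100 = 94.0%

94.0%


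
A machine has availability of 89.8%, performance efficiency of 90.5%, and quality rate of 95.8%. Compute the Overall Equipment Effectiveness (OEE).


Formula: OEE = Availability * Performance * Quality / 10000
A * P = 89.8% * 90.5% / 100 = 81.27%
OEE = 81.27% * 95.8% / 100 = 77.9%

77.9%


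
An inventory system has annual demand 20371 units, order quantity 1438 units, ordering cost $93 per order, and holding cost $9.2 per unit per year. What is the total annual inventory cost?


TC = 20371/1438 * 93 + 1438/2 * 9.2

$7932.26


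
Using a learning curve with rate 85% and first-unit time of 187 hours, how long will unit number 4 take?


Formula: T_n = T_1 * (learning_rate)^(log2(n)) where learning_rate = rate/100
Doublings = log2(4) = 2
T_n = 187 * 0.85^2
T_n = 187 * 0.7225 = 135.1 hours

135.1 hours


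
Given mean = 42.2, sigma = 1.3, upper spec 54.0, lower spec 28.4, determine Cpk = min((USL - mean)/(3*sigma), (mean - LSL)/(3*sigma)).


Cpu = (54.0 - 42.2) / (3 * 1.3) = 3.03
Cpl = (42.2 - 28.4) / (3 * 1.3) = 3.54
Cpk = min(3.03, 3.54) = 3.03

3.03


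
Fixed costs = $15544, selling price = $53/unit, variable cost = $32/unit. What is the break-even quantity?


Formula: BEQ = Fixed Costs / (Price - Variable Cost)
Contribution margin = $53 - $32 = $21/unit
BEQ = ceil($15544 / $21/unit) = ceil(740.19) = 741 units

741 units


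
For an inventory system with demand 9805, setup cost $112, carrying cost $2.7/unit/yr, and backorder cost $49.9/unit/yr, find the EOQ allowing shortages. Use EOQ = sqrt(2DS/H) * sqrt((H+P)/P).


Formula: EOQ* = sqrt(2DS/H) * sqrt((H+P)/P)
Base EOQ = sqrt(2*9805*112/2.7) = 901.92 units
Correction = sqrt((2.7+49.9)/49.9) = 1.0267
EOQ* = 901.92 * 1.0267 = 926.0 units

926.0 units


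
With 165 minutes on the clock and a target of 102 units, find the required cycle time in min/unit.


Formula: CT = Available Time / Number of Units
CT = 165 min / 102 units
CT = 1.62 min/unit

1.62 min/unit


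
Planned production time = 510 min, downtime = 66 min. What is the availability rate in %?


Formula: Availability = (Planned Time - Downtime) / Planned Time * 100
Uptime = 510 - 66 = 444 min
Availability = 444 / 510 * 100 = 87.1%

87.1%


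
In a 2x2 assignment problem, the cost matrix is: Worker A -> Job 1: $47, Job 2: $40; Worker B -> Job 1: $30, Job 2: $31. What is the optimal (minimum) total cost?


Option 1: A->1 + B->2 = $47 + $31 = $78
Option 2: A->2 + B->1 = $40 + $30 = $70
Min cost = min($78, $70) = $70

$70


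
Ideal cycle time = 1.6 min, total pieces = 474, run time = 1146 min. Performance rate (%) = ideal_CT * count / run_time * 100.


Formula: Performance = (Ideal CT * Total Count) / Run Time * 100
Ideal output time = 1.6 * 474 = 758.4 min
Performance = 758.4 / 1146 * 100 = 66.2%

66.2%


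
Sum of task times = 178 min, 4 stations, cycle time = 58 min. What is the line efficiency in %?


Formula: Efficiency = Sum of Task Times / (N_stations * CT) * 100
Total station capacity = 4 stations * 58 min = 232 min
Efficiency = 178 / 232 * 100 = 76.7%

76.7%


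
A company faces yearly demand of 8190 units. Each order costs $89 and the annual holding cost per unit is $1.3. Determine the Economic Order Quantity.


Formula: EOQ = sqrt(2 * D * S / H)
Numerator: 2 * 8190 * 89 = 1457820
2DS/H = 1457820 / 1.3 = 1121400.0
EOQ = sqrt(1121400.0) = 1059.0 units

1059.0 units


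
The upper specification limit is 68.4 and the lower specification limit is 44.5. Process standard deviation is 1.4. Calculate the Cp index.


Cp = (68.4 - 44.5) / (6 * 1.4)

2.85


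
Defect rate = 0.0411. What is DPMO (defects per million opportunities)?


DPMO = defect_rate * 1000000 = 0.0411 * 1000000

41100


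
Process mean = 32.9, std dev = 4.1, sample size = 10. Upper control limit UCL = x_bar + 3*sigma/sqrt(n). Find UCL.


UCL = 32.9 + 3 * 4.1 / sqrt(10)

36.79


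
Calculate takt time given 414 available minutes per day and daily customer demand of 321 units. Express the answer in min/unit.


Formula: Takt Time = Available Production Time / Customer Demand
Takt = 414 min/day / 321 units/day
Takt = 1.29 min/unit

1.29 min/unit


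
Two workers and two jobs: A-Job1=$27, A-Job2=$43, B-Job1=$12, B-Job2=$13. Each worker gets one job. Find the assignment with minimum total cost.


Option 1: A->1 + B->2 = $27 + $13 = $40
Option 2: A->2 + B->1 = $43 + $12 = $55
Min cost = min($40, $55) = $40

$40


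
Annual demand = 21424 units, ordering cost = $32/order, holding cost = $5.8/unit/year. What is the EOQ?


Formula: EOQ = sqrt(2 * D * S / H)
Numerator: 2 * 21424 * 32 = 1371136
2DS/H = 1371136 / 5.8 = 236402.8
EOQ = sqrt(236402.8) = 486.2 units

486.2 units


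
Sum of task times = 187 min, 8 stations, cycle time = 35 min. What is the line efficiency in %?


Formula: Efficiency = Sum of Task Times / (N_stations * CT) * 100
Total station capacity = 8 stations * 35 min = 280 min
Efficiency = 187 / 280 * 100 = 66.8%

66.8%


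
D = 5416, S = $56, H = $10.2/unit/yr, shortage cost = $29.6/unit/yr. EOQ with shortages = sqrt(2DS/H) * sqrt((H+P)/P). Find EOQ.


Formula: EOQ* = sqrt(2DS/H) * sqrt((H+P)/P)
Base EOQ = sqrt(2*5416*56/10.2) = 243.86 units
Correction = sqrt((10.2+29.6)/29.6) = 1.15957
EOQ* = 243.86 * 1.15957 = 282.8 units

282.8 units


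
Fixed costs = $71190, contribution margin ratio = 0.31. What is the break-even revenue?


Formula: BER = Fixed Costs / Contribution Margin Ratio
BER = $71190 / 0.31
BER = $229645.16 (to the nearest cent)

$229645.16


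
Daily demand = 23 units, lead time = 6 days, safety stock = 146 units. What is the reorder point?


Formula: ROP = (Daily Demand * Lead Time) + Safety Stock
Demand during lead time = 23 * 6 = 138 units
ROP = 138 + 146 = 284 units

284 units


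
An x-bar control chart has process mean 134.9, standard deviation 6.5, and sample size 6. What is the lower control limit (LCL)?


LCL = 134.9 - 3 * 6.5 / sqrt(6)

126.94


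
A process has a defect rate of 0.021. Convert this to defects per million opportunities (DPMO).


DPMO = defect_rate * 1000000 = 0.021 * 1000000

21000


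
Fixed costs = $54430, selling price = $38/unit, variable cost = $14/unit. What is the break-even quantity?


Formula: BEQ = Fixed Costs / (Price - Variable Cost)
Contribution margin = $38 - $14 = $24/unit
BEQ = ceil($54430 / $24/unit) = ceil(2267.92) = 2268 units

2268 units


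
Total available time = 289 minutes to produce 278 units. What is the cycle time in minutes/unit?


Formula: CT = Available Time / Number of Units
CT = 289 min / 278 units
CT = 1.04 min/unit

1.04 min/unit


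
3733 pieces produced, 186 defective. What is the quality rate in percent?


Formula: Quality Rate = Good Pieces / Total Pieces * 100
Good pieces = 3733 - 186 = 3547
QR = 3547 / 3733 * 100 = 95.0%

95.0%


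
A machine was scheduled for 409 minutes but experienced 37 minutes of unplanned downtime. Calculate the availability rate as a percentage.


Formula: Availability = (Planned Time - Downtime) / Planned Time * 100
Uptime = 409 - 37 = 372 min
Availability = 372 / 409 * 100 = 91.0%

91.0%


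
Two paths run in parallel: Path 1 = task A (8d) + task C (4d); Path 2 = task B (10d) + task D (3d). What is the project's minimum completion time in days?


Path 1 = 8 + 4 = 12 days
Path 2 = 10 + 3 = 13 days
Duration = max(12, 13) = 13 days

13 days


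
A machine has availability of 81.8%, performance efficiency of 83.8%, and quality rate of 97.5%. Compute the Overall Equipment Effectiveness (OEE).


Formula: OEE = Availability * Performance * Quality / 10000
A * P = 81.8% * 83.8% / 100 = 68.55%
OEE = 68.55% * 97.5% / 100 = 66.8%

66.8%


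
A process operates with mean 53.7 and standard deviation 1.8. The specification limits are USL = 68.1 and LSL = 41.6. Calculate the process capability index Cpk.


Cpu = (68.1 - 53.7) / (3 * 1.8) = 2.67
Cpl = (53.7 - 41.6) / (3 * 1.8) = 2.24
Cpk = min(2.67, 2.24) = 2.24

2.24


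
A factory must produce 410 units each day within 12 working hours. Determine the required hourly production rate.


Formula: Production Rate = Daily Demand / Available Hours
Rate = 410 units/day / 12 hours/day
Rate = 34.2 units/hour

34.2 units/hour


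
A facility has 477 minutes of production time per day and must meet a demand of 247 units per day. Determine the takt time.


Formula: Takt Time = Available Production Time / Customer Demand
Takt = 477 min/day / 247 units/day
Takt = 1.93 min/unit

1.93 min/unit


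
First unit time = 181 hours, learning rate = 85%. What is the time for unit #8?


Formula: T_n = T_1 * (learning_rate)^(log2(n)) where learning_rate = rate/100
Doublings = log2(8) = 3
T_n = 181 * 0.85^3
T_n = 181 * 0.6141 = 111.2 hours

111.2 hours


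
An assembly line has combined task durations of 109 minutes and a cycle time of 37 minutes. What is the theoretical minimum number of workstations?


Formula: N_min = ceil(Sum of Task Times / Cycle Time)
N_min = ceil(109 min / 37 min) = ceil(2.9459)
N_min = 3 stations

3


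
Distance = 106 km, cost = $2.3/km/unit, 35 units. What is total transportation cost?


TC = dist * cost * units = 106 * 2.3 * 35 = $8533.00

$8533.00


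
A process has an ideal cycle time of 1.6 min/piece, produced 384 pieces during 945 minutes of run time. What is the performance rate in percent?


Formula: Performance = (Ideal CT * Total Count) / Run Time * 100
Ideal output time = 1.6 * 384 = 614.4 min
Performance = 614.4 / 945 * 100 = 65.0%

65.0%


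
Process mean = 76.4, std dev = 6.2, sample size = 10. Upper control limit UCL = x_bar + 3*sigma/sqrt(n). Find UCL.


UCL = 76.4 + 3 * 6.2 / sqrt(10)

82.28


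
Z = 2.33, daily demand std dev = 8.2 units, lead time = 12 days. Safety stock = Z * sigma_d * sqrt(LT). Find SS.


Formula: SS = z * sigma_d * sqrt(LT)
sqrt(LT) = sqrt(12) = 3.4641
SS = 2.33 * 8.2 * 3.4641
SS = 66.2 units

66.2 units


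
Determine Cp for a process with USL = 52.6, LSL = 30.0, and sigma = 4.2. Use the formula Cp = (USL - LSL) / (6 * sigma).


Cp = (52.6 - 30.0) / (6 * 4.2)

0.9


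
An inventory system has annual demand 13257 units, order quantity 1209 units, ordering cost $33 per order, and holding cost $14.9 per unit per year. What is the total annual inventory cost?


TC = 13257/1209 * 33 + 1209/2 * 14.9

$9368.90


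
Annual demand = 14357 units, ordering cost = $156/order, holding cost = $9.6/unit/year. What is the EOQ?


Formula: EOQ = sqrt(2 * D * S / H)
Numerator: 2 * 14357 * 156 = 4479384
2DS/H = 4479384 / 9.6 = 466602.5
EOQ = sqrt(466602.5) = 683.1 units

683.1 units


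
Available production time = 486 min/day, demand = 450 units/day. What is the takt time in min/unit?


Formula: Takt Time = Available Production Time / Customer Demand
Takt = 486 min/day / 450 units/day
Takt = 1.08 min/unit

1.08 min/unit


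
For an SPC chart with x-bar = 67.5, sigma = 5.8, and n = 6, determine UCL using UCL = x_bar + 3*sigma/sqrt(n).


UCL = 67.5 + 3 * 5.8 / sqrt(6)

74.6


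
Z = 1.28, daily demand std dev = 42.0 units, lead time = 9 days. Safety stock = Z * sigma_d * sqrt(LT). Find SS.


Formula: SS = z * sigma_d * sqrt(LT)
sqrt(LT) = sqrt(9) = 3.0
SS = 1.28 * 42.0 * 3.0
SS = 161.3 units

161.3 units


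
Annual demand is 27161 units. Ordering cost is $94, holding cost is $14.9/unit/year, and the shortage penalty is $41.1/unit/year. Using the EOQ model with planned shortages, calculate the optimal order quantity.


Formula: EOQ* = sqrt(2DS/H) * sqrt((H+P)/P)
Base EOQ = sqrt(2*27161*94/14.9) = 585.41 units
Correction = sqrt((14.9+41.1)/41.1) = 1.16727
EOQ* = 585.41 * 1.16727 = 683.3 units

683.3 units


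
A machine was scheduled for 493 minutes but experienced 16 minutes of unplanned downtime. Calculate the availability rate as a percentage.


Formula: Availability = (Planned Time - Downtime) / Planned Time * 100
Uptime = 493 - 16 = 477 min
Availability = 477 / 493 * 100 = 96.8%

96.8%


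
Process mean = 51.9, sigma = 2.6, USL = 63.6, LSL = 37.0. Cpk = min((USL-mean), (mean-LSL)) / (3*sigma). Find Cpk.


Cpu = (63.6 - 51.9) / (3 * 2.6) = 1.5
Cpl = (51.9 - 37.0) / (3 * 2.6) = 1.91
Cpk = min(1.5, 1.91) = 1.5

1.5


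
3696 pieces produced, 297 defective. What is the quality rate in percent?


Formula: Quality Rate = Good Pieces / Total Pieces * 100
Good pieces = 3696 - 297 = 3399
QR = 3399 / 3696 * 100 = 92.0%

92.0%


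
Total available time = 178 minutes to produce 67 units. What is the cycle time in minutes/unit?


Formula: CT = Available Time / Number of Units
CT = 178 min / 67 units
CT = 2.66 min/unit

2.66 min/unit


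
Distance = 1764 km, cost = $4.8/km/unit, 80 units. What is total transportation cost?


TC = dist * cost * units = 1764 * 4.8 * 80 = $677376.00

$677376.00


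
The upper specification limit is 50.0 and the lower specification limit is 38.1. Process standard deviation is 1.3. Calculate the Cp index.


Cp = (50.0 - 38.1) / (6 * 1.3)

1.53


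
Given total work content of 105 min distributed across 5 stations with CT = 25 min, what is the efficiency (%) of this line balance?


Formula: Efficiency = Sum of Task Times / (N_stations * CT) * 100
Total station capacity = 5 stations * 25 min = 125 min
Efficiency = 105 / 125 * 100 = 84.0%

84.0%


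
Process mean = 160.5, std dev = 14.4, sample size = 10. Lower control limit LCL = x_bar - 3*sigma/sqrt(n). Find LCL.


LCL = 160.5 - 3 * 14.4 / sqrt(10)

146.84


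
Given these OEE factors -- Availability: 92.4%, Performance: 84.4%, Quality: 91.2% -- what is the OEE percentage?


Formula: OEE = Availability * Performance * Quality / 10000
A * P = 92.4% * 84.4% / 100 = 77.99%
OEE = 77.99% * 91.2% / 100 = 71.1%

71.1%


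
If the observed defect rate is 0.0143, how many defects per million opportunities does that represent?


DPMO = defect_rate * 1000000 = 0.0143 * 1000000

14300


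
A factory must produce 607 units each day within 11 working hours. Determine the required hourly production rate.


Formula: Production Rate = Daily Demand / Available Hours
Rate = 607 units/day / 11 hours/day
Rate = 55.2 units/hour

55.2 units/hour


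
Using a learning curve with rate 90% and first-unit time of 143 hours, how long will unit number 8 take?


Formula: T_n = T_1 * (learning_rate)^(log2(n)) where learning_rate = rate/100
Doublings = log2(8) = 3
T_n = 143 * 0.9^3
T_n = 143 * 0.729 = 104.2 hours

104.2 hours


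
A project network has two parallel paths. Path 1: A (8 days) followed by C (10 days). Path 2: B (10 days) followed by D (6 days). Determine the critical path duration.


Path 1 = 8 + 10 = 18 days
Path 2 = 10 + 6 = 16 days
Duration = max(18, 16) = 18 days

18 days


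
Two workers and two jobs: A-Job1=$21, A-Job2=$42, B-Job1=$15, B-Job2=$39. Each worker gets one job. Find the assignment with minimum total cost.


Option 1: A->1 + B->2 = $21 + $39 = $60
Option 2: A->2 + B->1 = $42 + $15 = $57
Min cost = min($60, $57) = $57

$57


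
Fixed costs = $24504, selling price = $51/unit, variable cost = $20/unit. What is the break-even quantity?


Formula: BEQ = Fixed Costs / (Price - Variable Cost)
Contribution margin = $51 - $20 = $31/unit
BEQ = ceil($24504 / $31/unit) = ceil(790.45) = 791 units

791 units


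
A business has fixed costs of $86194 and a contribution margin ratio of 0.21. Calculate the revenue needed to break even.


Formula: BER = Fixed Costs / Contribution Margin Ratio
BER = $86194 / 0.21
BER = $410447.62 (to the nearest cent)

$410447.62


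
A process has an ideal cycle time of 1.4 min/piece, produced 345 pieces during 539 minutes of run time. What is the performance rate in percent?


Formula: Performance = (Ideal CT * Total Count) / Run Time * 100
Ideal output time = 1.4 * 345 = 483.0 min
Performance = 483.0 / 539 * 100 = 89.6%

89.6%


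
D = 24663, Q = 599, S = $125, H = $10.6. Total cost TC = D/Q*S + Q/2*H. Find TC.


TC = 24663/599 * 125 + 599/2 * 10.6

$8321.40


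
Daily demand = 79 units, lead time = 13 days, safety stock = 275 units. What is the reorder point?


Formula: ROP = (Daily Demand * Lead Time) + Safety Stock
Demand during lead time = 79 * 13 = 1027 units
ROP = 1027 + 275 = 1302 units

1302 units


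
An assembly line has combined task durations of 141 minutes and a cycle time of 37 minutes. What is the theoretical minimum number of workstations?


Formula: N_min = ceil(Sum of Task Times / Cycle Time)
N_min = ceil(141 min / 37 min) = ceil(3.8108)
N_min = 4 stations

4


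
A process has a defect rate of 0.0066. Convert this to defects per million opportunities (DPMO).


DPMO = defect_rate * 1000000 = 0.0066 * 1000000

6600


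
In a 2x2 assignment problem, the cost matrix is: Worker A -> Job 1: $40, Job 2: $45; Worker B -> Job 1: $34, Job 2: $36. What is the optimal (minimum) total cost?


Option 1: A->1 + B->2 = $40 + $36 = $76
Option 2: A->2 + B->1 = $45 + $34 = $79
Min cost = min($76, $79) = $76

$76


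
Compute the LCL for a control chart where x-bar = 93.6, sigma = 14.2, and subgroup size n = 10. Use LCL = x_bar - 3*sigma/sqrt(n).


LCL = 93.6 - 3 * 14.2 / sqrt(10)

80.13


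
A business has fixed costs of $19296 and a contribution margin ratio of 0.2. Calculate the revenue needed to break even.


Formula: BER = Fixed Costs / Contribution Margin Ratio
BER = $19296 / 0.2
BER = $96480.00 (to the nearest cent)

$96480.00


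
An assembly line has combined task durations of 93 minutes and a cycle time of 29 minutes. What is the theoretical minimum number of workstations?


Formula: N_min = ceil(Sum of Task Times / Cycle Time)
N_min = ceil(93 min / 29 min) = ceil(3.2069)
N_min = 4 stations

4


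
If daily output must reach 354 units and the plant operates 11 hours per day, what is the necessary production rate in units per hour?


Formula: Production Rate = Daily Demand / Available Hours
Rate = 354 units/day / 11 hours/day
Rate = 32.2 units/hour

32.2 units/hour


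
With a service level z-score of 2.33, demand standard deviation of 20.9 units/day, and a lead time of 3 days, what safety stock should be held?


Formula: SS = z * sigma_d * sqrt(LT)
sqrt(LT) = sqrt(3) = 1.7321
SS = 2.33 * 20.9 * 1.7321
SS = 84.3 units

84.3 units


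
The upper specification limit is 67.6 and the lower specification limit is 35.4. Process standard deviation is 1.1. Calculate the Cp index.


Cp = (67.6 - 35.4) / (6 * 1.1)

4.88


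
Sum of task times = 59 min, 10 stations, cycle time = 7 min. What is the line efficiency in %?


Formula: Efficiency = Sum of Task Times / (N_stations * CT) * 100
Total station capacity = 10 stations * 7 min = 70 min
Efficiency = 59 / 70 * 100 = 84.3%

84.3%


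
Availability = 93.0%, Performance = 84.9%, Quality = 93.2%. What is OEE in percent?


Formula: OEE = Availability * Performance * Quality / 10000
A * P = 93.0% * 84.9% / 100 = 78.96%
OEE = 78.96% * 93.2% / 100 = 73.6%

73.6%


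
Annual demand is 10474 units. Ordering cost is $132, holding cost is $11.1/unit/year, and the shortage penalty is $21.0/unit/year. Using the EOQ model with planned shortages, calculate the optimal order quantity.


Formula: EOQ* = sqrt(2DS/H) * sqrt((H+P)/P)
Base EOQ = sqrt(2*10474*132/11.1) = 499.11 units
Correction = sqrt((11.1+21.0)/21.0) = 1.23635
EOQ* = 499.11 * 1.23635 = 617.1 units

617.1 units


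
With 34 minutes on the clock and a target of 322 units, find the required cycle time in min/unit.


Formula: CT = Available Time / Number of Units
CT = 34 min / 322 units
CT = 0.11 min/unit

0.11 min/unit


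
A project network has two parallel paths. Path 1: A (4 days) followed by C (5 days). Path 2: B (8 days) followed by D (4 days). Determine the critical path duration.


Path 1 = 4 + 5 = 9 days
Path 2 = 8 + 4 = 12 days
Duration = max(9, 12) = 12 days

12 days


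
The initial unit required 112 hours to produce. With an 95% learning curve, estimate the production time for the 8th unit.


Formula: T_n = T_1 * (learning_rate)^(log2(n)) where learning_rate = rate/100
Doublings = log2(8) = 3
T_n = 112 * 0.95^3
T_n = 112 * 0.8574 = 96.0 hours

96.0 hours


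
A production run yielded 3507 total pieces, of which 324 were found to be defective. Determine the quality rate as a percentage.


Formula: Quality Rate = Good Pieces / Total Pieces * 100
Good pieces = 3507 - 324 = 3183
QR = 3183 / 3507 * 100 = 90.8%

90.8%


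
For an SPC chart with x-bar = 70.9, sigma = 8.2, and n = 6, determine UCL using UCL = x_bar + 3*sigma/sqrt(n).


UCL = 70.9 + 3 * 8.2 / sqrt(6)

80.94


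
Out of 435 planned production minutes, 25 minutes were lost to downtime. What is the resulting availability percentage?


Formula: Availability = (Planned Time - Downtime) / Planned Time * 100
Uptime = 435 - 25 = 410 min
Availability = 410 / 435 * 100 = 94.3%

94.3%


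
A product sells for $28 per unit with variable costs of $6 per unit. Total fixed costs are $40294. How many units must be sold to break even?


Formula: BEQ = Fixed Costs / (Price - Variable Cost)
Contribution margin = $28 - $6 = $22/unit
BEQ = ceil($40294 / $22/unit) = ceil(1831.55) = 1832 units

1832 units


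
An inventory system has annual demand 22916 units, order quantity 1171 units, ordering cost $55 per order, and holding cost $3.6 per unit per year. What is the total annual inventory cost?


TC = 22916/1171 * 55 + 1171/2 * 3.6

$3184.13


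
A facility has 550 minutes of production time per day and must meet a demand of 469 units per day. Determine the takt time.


Formula: Takt Time = Available Production Time / Customer Demand
Takt = 550 min/day / 469 units/day
Takt = 1.17 min/unit

1.17 min/unit


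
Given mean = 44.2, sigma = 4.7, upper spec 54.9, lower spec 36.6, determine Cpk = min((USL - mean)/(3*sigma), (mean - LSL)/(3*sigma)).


Cpu = (54.9 - 44.2) / (3 * 4.7) = 0.76
Cpl = (44.2 - 36.6) / (3 * 4.7) = 0.54
Cpk = min(0.76, 0.54) = 0.54

0.54


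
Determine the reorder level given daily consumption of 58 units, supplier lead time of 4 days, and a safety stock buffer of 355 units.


Formula: ROP = (Daily Demand * Lead Time) + Safety Stock
Demand during lead time = 58 * 4 = 232 units
ROP = 232 + 355 = 587 units

587 units


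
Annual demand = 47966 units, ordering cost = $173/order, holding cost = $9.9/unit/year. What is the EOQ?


Formula: EOQ = sqrt(2 * D * S / H)
Numerator: 2 * 47966 * 173 = 16596236
2DS/H = 16596236 / 9.9 = 1676387.5
EOQ = sqrt(1676387.5) = 1294.8 units

1294.8 units


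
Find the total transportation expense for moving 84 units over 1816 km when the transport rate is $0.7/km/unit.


TC = dist * cost * units = 1816 * 0.7 * 84 = $106780.80

$106780.80


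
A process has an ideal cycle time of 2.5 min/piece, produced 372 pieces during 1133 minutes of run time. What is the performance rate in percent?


Formula: Performance = (Ideal CT * Total Count) / Run Time * 100
Ideal output time = 2.5 * 372 = 930.0 min
Performance = 930.0 / 1133 * 100 = 82.1%

82.1%


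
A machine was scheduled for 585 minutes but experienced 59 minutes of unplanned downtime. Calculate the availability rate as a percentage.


Formula: Availability = (Planned Time - Downtime) / Planned Time * 100
Uptime = 585 - 59 = 526 min
Availability = 526 / 585 * 100 = 89.9%

89.9%
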